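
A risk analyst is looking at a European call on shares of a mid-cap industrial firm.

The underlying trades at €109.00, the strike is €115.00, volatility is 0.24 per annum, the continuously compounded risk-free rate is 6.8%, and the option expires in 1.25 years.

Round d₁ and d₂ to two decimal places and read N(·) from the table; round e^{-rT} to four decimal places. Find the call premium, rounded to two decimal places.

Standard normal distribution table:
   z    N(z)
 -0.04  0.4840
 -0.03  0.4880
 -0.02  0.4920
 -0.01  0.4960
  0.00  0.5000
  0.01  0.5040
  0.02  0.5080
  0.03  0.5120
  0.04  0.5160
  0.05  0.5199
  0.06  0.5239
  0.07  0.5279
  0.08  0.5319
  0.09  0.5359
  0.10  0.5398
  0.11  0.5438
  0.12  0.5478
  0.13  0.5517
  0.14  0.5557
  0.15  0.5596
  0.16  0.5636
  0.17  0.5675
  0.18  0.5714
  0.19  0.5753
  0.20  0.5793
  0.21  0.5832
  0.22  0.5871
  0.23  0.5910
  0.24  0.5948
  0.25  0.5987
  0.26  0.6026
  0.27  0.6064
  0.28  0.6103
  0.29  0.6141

σ√T = 0.24 × 1.1180 = 0.2683
d₁ = [ln(109/115) + (0.068 + 0.24²/2)·1.25] / 0.2683 = [-0.0536 + 0.1210] / 0.2683 = 0.2512 → 0.25
d₂ = d₁ − σ√T = 0.2512 − 0.2683 = -0.0171 → -0.02
e^(−rT) = e^(−0.068·1.25) = 0.9185
N(d₁) = N(0.25) = 0.5987;  N(d₂) = N(-0.02) = 0.4920
C = 109·0.5987 − 115·0.9185·0.4920 = 65.2583 − 51.9687 = 13.2896

€13.29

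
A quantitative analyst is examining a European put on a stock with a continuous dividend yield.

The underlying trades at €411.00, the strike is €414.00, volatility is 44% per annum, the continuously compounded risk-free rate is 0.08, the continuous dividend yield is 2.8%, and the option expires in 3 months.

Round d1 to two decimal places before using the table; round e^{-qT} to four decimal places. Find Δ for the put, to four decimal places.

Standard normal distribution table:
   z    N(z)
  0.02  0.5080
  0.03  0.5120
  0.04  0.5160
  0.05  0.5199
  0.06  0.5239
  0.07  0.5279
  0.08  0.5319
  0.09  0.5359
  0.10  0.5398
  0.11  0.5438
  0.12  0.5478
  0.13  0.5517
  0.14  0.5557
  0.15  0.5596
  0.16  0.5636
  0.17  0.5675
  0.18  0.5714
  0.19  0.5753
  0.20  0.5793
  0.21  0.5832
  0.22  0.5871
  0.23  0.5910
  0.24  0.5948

-0.4412

T = 0.25;  σ√T = 0.2200
ln(S/K) + (r − q + σ²/2)T = ln(411/414) + (0.08 − 0.028 + 0.44²/2)·0.25 = -0.0073 + 0.0372 = 0.0299
d₁ = 0.0299 / 0.2200 = 0.1360 ≈ 0.14
N(d₁) = N(0.14) = 0.5557
Δ_put = e^(−qT)·(N(d₁) − 1) = 0.9930·(0.5557 − 1) = -0.4412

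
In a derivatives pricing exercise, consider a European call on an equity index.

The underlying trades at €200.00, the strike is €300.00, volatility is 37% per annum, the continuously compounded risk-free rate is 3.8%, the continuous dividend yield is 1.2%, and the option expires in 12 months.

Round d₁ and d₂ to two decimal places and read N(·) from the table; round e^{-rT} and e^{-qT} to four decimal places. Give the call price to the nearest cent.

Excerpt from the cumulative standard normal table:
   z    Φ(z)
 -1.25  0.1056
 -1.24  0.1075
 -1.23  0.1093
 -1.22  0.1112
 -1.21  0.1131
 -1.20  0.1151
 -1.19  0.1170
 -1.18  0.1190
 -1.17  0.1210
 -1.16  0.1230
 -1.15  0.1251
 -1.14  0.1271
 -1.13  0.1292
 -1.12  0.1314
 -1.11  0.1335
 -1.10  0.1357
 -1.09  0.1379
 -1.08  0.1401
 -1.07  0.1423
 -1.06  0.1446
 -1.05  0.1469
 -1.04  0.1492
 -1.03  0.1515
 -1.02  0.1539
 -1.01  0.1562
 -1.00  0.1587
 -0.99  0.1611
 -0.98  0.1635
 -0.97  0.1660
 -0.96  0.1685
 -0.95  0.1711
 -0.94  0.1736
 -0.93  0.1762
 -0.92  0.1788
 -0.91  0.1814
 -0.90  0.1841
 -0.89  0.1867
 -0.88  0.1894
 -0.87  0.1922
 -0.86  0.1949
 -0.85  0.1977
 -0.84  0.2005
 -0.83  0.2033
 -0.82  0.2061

€6.96

T = 1;  σ√T = 0.3700
d₁ = [ln(200/300) + (0.038 − 0.012 + ½·0.37²)·1] / (σ√T) = (-0.4055 + 0.0944) / 0.3700 = -0.8406 which rounds to -0.84
d₂ = -0.8406 − 0.3700 = -1.2106 which rounds to -1.21
exp(−qT) = exp(−0.012·1) = 0.9881;  exp(−rT) = exp(−0.038·1) = 0.9627
N(d₁) = N(-0.84) = 0.2005;  N(d₂) = N(-1.21) = 0.1131
C = 200·0.9881·0.2005 − 300·0.9627·0.1131 = 39.6228 − 32.6644 = 6.9584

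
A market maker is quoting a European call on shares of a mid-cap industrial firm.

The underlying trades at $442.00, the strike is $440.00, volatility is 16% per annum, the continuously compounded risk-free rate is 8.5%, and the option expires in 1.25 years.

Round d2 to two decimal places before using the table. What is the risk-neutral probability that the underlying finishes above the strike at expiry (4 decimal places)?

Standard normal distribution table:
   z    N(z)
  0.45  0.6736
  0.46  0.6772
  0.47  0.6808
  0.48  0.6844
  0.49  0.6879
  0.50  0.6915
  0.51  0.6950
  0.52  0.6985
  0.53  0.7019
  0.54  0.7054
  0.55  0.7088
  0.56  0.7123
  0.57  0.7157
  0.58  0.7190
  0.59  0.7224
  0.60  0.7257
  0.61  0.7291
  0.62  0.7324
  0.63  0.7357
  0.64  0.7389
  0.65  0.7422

σ√T = 0.16 × 1.1180 = 0.1789
ln(S/K) + (r + σ²/2)T = ln(442/440) + (0.085 + 0.16²/2)·1.25 = 0.0045 + 0.1223 = 0.1268
d₁ = 0.1268 / 0.1789 = 0.7088 → 0.71
d₂ = d₁ − σ√T = 0.7088 − 0.1789 = 0.5299 → 0.53
Pr(exercise) under Q = N(d₂) = 0.7019

0.7019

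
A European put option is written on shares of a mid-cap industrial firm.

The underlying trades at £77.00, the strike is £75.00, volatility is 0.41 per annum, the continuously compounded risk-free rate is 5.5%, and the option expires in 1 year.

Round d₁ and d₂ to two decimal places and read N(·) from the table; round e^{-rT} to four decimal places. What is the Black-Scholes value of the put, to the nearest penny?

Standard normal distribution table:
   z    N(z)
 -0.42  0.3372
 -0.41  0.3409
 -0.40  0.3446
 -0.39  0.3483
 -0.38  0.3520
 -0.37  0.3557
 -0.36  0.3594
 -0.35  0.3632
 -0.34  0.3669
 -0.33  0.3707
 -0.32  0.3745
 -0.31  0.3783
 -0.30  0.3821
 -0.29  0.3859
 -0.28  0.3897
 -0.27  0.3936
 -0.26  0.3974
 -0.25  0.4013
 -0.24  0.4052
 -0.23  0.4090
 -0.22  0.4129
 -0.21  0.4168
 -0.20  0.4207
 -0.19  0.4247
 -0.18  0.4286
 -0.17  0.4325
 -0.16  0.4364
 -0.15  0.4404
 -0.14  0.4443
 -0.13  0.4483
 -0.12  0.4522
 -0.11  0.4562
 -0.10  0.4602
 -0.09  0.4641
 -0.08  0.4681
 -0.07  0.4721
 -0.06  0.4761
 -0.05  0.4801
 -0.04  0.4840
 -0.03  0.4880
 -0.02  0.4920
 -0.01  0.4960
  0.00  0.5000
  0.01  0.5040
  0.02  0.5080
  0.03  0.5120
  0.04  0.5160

£9.24

σ√T = 0.41 × 1.0000 = 0.4100
ln(S/K) + (r + σ²/2)T = ln(77/75) + (0.055 + 0.41²/2)·1 = 0.0263 + 0.1390 = 0.1654
d₁ = 0.1654 / 0.4100 = 0.4033 ≈ 0.40
d₂ = d₁ − σ√T = 0.4033 − 0.4100 = -0.0067 ≈ -0.01
exp(−rT) = exp(−0.055·1) = 0.9465
P = 75·0.9465·N(0.01) − 77·N(-0.40) = 75·0.9465·0.5040 − 77·0.3446 = 35.7777 − 26.5342 = 9.2435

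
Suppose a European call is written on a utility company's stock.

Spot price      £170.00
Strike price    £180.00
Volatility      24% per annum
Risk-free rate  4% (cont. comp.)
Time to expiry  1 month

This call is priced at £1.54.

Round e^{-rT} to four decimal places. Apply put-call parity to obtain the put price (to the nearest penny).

£10.95

e^(−rT) = e^(−0.04·0.08333) = 0.9967
Put-call parity: C − P = S − K·e^(−rT) = 170 − 180·0.9967 = 170 − 179.4060 = -9.4060
P = C − (C − P) = 1.54 − (-9.4060) = 10.9460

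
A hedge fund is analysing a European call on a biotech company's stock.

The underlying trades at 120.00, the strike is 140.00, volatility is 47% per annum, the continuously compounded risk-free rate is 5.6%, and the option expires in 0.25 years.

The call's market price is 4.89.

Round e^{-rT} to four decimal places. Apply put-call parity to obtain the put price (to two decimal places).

22.94

exp(−rT) = exp(−0.056·0.25) = 0.9861
Put-call parity: C − P = S − K·e^(−rT) = 120 − 140·0.9861 = 120 − 138.0540 = -18.0540
P = C − (C − P) = 4.89 − (-18.0540) = 22.9440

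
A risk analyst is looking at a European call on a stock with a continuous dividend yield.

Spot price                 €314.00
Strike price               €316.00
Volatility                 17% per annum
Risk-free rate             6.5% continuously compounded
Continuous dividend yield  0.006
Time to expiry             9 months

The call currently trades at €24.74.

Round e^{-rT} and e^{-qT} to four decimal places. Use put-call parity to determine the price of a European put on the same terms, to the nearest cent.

e^(−qT) = e^(−0.006·0.75) = 0.9955;  e^(−rT) = e^(−0.065·0.75) = 0.9524
Put-call parity: C − P = S·e^(−qT) − K·e^(−rT) = 314·0.9955 − 316·0.9524 = 312.5870 − 300.9584 = 11.6286
P = C − (C − P) = 24.74 − (11.6286) = 13.1114

€13.11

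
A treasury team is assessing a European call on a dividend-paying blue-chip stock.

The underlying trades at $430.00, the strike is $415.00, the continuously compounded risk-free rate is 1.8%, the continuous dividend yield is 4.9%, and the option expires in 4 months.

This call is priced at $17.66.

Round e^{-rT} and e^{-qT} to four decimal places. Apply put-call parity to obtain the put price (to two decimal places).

$7.14

e^(−qT) = e^(−0.049·0.3333) = 0.9838;  e^(−rT) = e^(−0.018·0.3333) = 0.9940
Put-call parity: C − P = S·e^(−qT) − K·e^(−rT) = 430·0.9838 − 415·0.9940 = 423.0340 − 412.5100 = 10.5240
P = C − (C − P) = 17.66 − (10.5240) = 7.1360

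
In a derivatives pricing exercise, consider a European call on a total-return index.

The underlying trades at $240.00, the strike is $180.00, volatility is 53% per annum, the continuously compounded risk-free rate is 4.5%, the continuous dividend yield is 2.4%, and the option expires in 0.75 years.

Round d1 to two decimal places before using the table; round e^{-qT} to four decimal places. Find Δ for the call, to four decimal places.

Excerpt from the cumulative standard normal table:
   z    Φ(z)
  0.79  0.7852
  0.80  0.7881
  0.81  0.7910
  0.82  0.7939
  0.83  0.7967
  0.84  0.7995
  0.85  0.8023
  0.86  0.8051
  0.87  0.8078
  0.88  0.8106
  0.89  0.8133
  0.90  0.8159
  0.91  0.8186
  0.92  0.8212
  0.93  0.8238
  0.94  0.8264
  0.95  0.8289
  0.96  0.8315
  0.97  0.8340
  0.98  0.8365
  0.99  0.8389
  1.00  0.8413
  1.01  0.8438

0.7988

σ√T = 0.53 × 0.8660 = 0.4590
ln(S/K) + (r − q + σ²/2)T = ln(240/180) + (0.045 − 0.024 + 0.53²/2)·0.75 = 0.2877 + 0.1211 = 0.4088
d₁ = 0.4088 / 0.4590 = 0.8906 ⇒ 0.89
N(d₁) = N(0.89) = 0.8133
Δ_call = e^(−qT)·N(d₁) = 0.9822·0.8133 = 0.7988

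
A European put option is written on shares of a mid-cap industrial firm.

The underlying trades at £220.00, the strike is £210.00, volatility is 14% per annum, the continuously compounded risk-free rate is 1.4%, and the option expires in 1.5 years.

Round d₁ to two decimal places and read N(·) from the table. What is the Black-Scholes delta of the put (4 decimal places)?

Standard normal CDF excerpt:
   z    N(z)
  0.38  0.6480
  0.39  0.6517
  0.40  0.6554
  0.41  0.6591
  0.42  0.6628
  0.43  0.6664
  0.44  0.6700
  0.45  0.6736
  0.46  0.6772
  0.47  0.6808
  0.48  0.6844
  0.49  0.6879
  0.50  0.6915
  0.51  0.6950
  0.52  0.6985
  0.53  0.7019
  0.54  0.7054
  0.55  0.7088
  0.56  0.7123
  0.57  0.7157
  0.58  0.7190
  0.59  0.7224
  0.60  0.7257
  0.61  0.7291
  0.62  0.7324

T = 1.5;  σ√T = 0.1715
d₁ = [ln(220/210) + (0.014 + 0.14²/2)·1.5] / 0.1715 = [0.0465 + 0.0357] / 0.1715 = 0.4795 ⇒ 0.48
N(d₁) = N(0.48) = 0.6844
Δ_put = N(d₁) − 1 = 0.6844 − 1 = -0.3156

-0.3156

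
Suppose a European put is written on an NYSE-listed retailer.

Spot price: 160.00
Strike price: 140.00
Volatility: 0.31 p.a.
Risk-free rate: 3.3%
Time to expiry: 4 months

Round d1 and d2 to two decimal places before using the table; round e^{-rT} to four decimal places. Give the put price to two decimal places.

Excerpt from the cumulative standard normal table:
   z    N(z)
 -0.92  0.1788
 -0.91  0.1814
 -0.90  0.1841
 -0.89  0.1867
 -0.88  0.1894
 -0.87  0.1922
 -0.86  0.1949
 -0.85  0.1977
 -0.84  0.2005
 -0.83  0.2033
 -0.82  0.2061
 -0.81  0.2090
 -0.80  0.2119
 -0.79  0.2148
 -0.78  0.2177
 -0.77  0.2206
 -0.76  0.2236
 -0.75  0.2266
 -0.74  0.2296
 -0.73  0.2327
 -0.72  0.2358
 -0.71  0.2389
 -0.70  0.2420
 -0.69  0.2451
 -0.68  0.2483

σ√T = 0.31 × 0.5774 = 0.1790
d₁ = [ln(160/140) + (0.033 + 0.31²/2)·0.3333] / 0.1790 = [0.1335 + 0.0270] / 0.1790 = 0.8970 ≈ 0.90
d₂ = d₁ − σ√T = 0.8970 − 0.1790 = 0.7180 ≈ 0.72
exp(−rT) = exp(−0.033·0.3333) = 0.9891
N(−d₂) = N(-0.72) = 0.2358;  N(−d₁) = N(-0.90) = 0.1841
P = 140·0.9891·0.2358 − 160·0.1841 = 32.6522 − 29.4560 = 3.1962

3.20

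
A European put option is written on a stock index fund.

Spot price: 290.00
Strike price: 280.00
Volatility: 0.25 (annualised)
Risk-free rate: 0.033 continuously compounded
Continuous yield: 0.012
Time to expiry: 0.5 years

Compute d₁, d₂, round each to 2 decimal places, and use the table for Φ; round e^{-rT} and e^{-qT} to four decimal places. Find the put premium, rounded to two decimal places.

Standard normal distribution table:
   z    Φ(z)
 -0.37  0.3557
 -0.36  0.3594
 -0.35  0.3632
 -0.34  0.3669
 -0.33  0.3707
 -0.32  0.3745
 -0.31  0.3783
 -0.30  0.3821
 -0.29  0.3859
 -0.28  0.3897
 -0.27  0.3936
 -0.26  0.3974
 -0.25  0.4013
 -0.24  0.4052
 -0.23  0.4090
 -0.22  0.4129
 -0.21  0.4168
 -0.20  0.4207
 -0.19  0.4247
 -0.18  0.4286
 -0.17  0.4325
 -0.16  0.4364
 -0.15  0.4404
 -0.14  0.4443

14.42

σ√T = 0.25 × 0.7071 = 0.1768
d₁ = [ln(290/280) + (0.033 − 0.012 + ½·0.25²)·0.5] / (σ√T) = (0.0351 + 0.0261) / 0.1768 = 0.3463 which rounds to 0.35
d₂ = 0.3463 − 0.1768 = 0.1695 which rounds to 0.17
e^(−qT) = e^(−0.012·0.5) = 0.9940;  e^(−rT) = e^(−0.033·0.5) = 0.9836
P = 280·0.9836·N(-0.17) − 290·0.9940·N(-0.35) = 280·0.9836·0.4325 − 290·0.9940·0.3632 = 119.1140 − 104.6960 = 14.4179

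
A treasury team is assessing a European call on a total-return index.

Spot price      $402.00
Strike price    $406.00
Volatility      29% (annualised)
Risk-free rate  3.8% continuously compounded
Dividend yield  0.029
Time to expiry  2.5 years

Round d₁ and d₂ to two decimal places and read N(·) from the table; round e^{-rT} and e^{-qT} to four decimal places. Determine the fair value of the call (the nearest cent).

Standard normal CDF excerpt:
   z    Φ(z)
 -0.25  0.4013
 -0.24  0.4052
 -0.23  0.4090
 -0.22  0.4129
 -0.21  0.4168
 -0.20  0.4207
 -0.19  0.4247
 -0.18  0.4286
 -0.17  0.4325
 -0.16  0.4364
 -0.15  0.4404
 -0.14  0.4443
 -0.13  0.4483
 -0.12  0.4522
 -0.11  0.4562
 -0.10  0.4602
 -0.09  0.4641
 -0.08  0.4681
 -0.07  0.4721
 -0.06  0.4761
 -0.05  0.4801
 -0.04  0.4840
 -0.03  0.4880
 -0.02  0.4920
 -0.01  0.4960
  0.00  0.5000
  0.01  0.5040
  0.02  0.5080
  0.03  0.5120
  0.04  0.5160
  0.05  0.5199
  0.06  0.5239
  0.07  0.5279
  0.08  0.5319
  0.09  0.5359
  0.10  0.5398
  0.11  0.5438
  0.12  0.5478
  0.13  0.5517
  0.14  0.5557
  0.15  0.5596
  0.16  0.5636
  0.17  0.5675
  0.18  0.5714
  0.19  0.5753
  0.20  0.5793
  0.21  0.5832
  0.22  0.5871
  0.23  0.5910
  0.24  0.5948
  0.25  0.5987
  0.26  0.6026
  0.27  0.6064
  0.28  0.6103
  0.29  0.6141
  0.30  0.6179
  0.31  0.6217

σ√T = 0.29·√2.5 = 0.4585
ln(S/K) + (r − q + σ²/2)T = ln(402/406) + (0.038 − 0.029 + 0.29²/2)·2.5 = -0.0099 + 0.1276 = 0.1177
d₁ = 0.1177 / 0.4585 = 0.2567 ≈ 0.26
d₂ = d₁ − σ√T = 0.2567 − 0.4585 = -0.2018 ≈ -0.20
exp(−qT) = exp(−0.029·2.5) = 0.9301;  exp(−rT) = exp(−0.038·2.5) = 0.9094
C = 402·0.9301·N(0.26) − 406·0.9094·N(-0.20) = 402·0.9301·0.6026 − 406·0.9094·0.4207 = 225.3123 − 155.3293 = 69.9829

$69.98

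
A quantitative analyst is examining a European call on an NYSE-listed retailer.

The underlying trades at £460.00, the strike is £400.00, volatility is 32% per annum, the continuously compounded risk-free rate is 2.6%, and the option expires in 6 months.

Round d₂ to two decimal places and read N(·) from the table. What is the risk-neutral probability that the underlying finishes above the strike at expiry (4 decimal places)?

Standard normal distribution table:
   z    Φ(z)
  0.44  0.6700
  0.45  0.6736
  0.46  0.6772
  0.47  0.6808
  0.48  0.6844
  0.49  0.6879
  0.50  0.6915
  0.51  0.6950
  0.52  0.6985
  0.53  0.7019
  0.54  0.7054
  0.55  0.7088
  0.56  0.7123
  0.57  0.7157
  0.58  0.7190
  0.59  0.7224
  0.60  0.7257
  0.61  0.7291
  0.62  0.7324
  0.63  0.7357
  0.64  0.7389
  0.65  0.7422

σ√T = 0.32 × 0.7071 = 0.2263
ln(S/K) + (r + σ²/2)T = ln(460/400) + (0.026 + 0.32²/2)·0.5 = 0.1398 + 0.0386 = 0.1784
d₁ = 0.1784 / 0.2263 = 0.7883 ⇒ 0.79
d₂ = d₁ − σ√T = 0.7883 − 0.2263 = 0.5620 ⇒ 0.56
Pr(exercise) under Q = N(d₂) = 0.7123

0.7123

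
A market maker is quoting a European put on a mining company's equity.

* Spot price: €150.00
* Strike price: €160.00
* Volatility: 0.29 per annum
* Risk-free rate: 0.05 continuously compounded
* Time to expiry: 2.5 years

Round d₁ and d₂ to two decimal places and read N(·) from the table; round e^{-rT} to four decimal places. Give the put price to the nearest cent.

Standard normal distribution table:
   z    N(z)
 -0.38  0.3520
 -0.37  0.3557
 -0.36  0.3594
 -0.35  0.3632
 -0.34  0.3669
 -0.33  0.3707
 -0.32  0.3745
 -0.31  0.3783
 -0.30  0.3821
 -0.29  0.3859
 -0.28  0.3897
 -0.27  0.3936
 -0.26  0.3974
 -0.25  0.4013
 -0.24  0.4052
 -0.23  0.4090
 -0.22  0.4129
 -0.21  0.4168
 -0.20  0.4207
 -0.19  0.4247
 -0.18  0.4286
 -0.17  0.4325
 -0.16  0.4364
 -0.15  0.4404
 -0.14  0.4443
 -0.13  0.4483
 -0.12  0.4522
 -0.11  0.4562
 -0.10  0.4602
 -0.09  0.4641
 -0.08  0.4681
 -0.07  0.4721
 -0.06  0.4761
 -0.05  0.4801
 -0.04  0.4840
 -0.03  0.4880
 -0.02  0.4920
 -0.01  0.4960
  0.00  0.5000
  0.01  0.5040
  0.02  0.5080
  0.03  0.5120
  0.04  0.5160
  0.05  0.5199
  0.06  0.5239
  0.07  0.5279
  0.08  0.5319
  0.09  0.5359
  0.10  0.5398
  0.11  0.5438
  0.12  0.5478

€22.31

σ√T = 0.29·√2.5 = 0.4585
d₁ = [ln(150/160) + (0.05 + 0.29²/2)·2.5] / 0.4585 = [-0.0645 + 0.2301] / 0.4585 = 0.3611 ⇒ 0.36
d₂ = d₁ − σ√T = 0.3611 − 0.4585 = -0.0974 ⇒ -0.10
exp(−rT) = exp(−0.05·2.5) = 0.8825
P = 160·0.8825·N(0.10) − 150·N(-0.36) = 160·0.8825·0.5398 − 150·0.3594 = 76.2198 − 53.9100 = 22.3098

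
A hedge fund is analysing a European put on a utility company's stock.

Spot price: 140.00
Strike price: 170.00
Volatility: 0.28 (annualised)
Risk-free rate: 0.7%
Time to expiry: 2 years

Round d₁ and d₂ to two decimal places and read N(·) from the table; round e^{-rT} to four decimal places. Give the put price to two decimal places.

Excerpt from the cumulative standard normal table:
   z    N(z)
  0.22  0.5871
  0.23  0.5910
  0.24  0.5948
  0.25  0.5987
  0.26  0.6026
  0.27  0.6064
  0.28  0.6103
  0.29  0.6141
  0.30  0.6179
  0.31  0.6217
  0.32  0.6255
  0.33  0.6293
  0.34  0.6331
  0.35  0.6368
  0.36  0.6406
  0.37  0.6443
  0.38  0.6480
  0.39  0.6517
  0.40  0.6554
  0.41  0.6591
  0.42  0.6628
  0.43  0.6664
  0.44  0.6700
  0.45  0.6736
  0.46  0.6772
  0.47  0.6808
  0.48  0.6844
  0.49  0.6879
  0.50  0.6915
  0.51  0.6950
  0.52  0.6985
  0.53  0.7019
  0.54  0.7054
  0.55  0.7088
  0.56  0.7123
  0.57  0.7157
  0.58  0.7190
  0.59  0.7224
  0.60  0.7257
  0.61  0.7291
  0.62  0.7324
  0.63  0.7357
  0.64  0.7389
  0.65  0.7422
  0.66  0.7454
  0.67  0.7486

40.06

σ√T = 0.28 × 1.4142 = 0.3960
d₁ = [ln(140/170) + (0.007 + 0.28²/2)·2] / 0.3960 = [-0.1942 + 0.0924] / 0.3960 = -0.2570 ≈ -0.26
d₂ = d₁ − σ√T = -0.2570 − 0.3960 = -0.6530 ≈ -0.65
e^(−rT) = e^(−0.007·2) = 0.9861
P = 170·0.9861·N(0.65) − 140·N(0.26) = 170·0.9861·0.7422 − 140·0.6026 = 124.4202 − 84.3640 = 40.0562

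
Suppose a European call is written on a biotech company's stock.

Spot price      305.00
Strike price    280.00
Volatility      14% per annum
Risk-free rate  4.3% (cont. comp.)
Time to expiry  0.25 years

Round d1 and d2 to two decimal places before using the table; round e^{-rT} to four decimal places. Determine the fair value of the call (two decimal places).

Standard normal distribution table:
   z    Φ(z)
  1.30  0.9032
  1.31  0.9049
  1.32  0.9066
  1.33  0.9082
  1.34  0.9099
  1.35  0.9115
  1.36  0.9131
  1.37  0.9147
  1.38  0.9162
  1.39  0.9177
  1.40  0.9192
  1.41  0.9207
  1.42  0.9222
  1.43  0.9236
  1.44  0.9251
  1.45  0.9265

T = 0.25;  σ√T = 0.0700
ln(S/K) + (r + σ²/2)T = ln(305/280) + (0.043 + 0.14²/2)·0.25 = 0.0855 + 0.0132 = 0.0987
d₁ = 0.0987 / 0.0700 = 1.4103 which rounds to 1.41
d₂ = d₁ − σ√T = 1.4103 − 0.0700 = 1.3403 which rounds to 1.34
exp(−rT) = exp(−0.043·0.25) = 0.9893
C = 305·N(1.41) − 280·0.9893·N(1.34) = 305·0.9207 − 280·0.9893·0.9099 = 280.8135 − 252.0459 = 28.7676

28.77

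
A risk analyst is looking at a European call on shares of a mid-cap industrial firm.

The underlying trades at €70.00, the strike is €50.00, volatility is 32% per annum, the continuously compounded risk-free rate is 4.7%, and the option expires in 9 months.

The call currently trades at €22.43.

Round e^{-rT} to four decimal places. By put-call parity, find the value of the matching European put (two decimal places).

exp(−rT) = exp(−0.047·0.75) = 0.9654
Put-call parity: C − P = S − K·e^(−rT) = 70 − 50·0.9654 = 70 − 48.2700 = 21.7300
P = C − (C − P) = 22.43 − (21.7300) = 0.7000

€0.70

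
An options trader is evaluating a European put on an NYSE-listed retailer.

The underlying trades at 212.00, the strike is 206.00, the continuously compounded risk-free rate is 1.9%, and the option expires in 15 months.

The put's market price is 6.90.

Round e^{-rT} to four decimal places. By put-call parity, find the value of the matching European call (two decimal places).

17.74

e^(−rT) = e^(−0.019·1.25) = 0.9765
Put-call parity: C − P = S − K·e^(−rT) = 212 − 206·0.9765 = 212 − 201.1590 = 10.8410
C = P + (C − P) = 6.90 + (10.8410) = 17.7410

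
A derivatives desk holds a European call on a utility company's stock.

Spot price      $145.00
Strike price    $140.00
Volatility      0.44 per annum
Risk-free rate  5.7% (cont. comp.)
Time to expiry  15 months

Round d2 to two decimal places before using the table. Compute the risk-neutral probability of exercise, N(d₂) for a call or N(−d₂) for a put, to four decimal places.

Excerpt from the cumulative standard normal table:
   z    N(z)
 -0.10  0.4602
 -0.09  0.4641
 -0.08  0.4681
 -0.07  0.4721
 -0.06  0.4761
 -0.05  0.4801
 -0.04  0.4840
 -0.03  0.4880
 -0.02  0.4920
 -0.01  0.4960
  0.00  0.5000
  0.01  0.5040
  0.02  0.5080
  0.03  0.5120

T = 1.25;  σ√T = 0.4919
d₁ = [ln(145/140) + (0.057 + ½·0.44²)·1.25] / (σ√T) = (0.0351 + 0.1922) / 0.4919 = 0.4621 ≈ 0.46
d₂ = 0.4621 − 0.4919 = -0.0298 ≈ -0.03
Risk-neutral Pr[S_T > K] = N(d₂) = N(-0.03) = 0.4880

0.4880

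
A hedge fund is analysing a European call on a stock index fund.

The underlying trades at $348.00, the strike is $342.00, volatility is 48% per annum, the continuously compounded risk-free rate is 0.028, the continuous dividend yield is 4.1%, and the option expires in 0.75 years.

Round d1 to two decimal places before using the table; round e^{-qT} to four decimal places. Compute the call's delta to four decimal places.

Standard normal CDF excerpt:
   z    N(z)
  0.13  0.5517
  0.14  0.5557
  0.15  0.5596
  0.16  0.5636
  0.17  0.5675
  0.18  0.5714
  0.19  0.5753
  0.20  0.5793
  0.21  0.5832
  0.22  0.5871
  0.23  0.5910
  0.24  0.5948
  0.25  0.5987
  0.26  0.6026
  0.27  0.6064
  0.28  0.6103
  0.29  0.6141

0.5731

σ√T = 0.48 × 0.8660 = 0.4157
d₁ = [ln(348/342) + (0.028 − 0.041 + 0.48²/2)·0.75] / 0.4157 = [0.0174 + 0.0766] / 0.4157 = 0.2262 which rounds to 0.23
N(d₁) = N(0.23) = 0.5910
Δ_call = exp(−qT)·N(d₁) = 0.9697·0.5910 = 0.5731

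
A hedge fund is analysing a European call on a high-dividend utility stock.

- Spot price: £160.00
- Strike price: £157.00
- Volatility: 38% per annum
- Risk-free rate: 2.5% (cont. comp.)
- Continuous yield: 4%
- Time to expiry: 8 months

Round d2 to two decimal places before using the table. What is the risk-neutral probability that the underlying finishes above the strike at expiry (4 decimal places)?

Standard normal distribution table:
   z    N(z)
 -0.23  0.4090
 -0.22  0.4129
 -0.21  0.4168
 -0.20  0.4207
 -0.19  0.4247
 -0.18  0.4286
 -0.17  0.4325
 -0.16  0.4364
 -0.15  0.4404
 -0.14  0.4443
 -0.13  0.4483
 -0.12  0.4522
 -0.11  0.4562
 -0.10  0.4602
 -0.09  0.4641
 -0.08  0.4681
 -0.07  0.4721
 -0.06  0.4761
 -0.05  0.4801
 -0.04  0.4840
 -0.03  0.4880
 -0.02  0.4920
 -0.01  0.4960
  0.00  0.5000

σ√T = 0.38·√0.6667 = 0.3103
d₁ = [ln(160/157) + (0.025 − 0.04 + 0.38²/2)·0.6667] / 0.3103 = [0.0189 + 0.0381] / 0.3103 = 0.1839 ≈ 0.18
d₂ = d₁ − σ√T = 0.1839 − 0.3103 = -0.1264 ≈ -0.13
Pr(exercise) under Q = N(d₂) = 0.4483

0.4483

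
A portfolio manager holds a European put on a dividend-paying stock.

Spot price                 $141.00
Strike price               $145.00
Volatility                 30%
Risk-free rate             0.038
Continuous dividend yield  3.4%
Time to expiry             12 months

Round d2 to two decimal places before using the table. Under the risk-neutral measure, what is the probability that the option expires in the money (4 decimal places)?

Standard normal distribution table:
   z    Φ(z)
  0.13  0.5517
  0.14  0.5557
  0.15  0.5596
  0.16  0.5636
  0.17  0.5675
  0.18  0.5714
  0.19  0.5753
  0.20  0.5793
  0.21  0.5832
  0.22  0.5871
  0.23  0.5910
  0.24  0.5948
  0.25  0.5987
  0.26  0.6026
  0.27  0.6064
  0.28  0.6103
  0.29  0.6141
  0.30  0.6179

σ√T = 0.3·√1 = 0.3000
ln(S/K) + (r − q + σ²/2)T = ln(141/145) + (0.038 − 0.034 + 0.3²/2)·1 = -0.0280 + 0.0490 = 0.0210
d₁ = 0.0210 / 0.3000 = 0.0701 ⇒ 0.07
d₂ = d₁ − σ√T = 0.0701 − 0.3000 = -0.2299 ⇒ -0.23
Risk-neutral Pr[S_T < K] = N(−d₂) = N(0.23) = 0.5910

0.5910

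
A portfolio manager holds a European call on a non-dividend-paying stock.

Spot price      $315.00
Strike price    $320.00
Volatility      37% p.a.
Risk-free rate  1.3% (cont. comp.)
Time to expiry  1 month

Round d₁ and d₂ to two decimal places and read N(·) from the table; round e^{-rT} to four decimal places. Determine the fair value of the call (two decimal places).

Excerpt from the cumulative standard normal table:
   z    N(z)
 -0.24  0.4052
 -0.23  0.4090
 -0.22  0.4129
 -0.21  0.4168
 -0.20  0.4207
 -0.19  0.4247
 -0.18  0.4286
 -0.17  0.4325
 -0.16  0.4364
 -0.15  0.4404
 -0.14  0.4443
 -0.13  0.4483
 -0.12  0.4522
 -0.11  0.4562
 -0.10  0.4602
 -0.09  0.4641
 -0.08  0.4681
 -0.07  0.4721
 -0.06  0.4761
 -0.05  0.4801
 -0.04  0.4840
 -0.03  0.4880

T = 0.08333;  σ√T = 0.1068
d₁ = [ln(315/320) + (0.013 + ½·0.37²)·0.08333] / (σ√T) = (-0.0157 + 0.0068) / 0.1068 = -0.0839 ≈ -0.08
d₂ = -0.0839 − 0.1068 = -0.1907 ≈ -0.19
exp(−rT) = exp(−0.013·0.08333) = 0.9989
N(d₁) = N(-0.08) = 0.4681;  N(d₂) = N(-0.19) = 0.4247
C = 315·0.4681 − 320·0.9989·0.4247 = 147.4515 − 135.7545 = 11.6970

$11.70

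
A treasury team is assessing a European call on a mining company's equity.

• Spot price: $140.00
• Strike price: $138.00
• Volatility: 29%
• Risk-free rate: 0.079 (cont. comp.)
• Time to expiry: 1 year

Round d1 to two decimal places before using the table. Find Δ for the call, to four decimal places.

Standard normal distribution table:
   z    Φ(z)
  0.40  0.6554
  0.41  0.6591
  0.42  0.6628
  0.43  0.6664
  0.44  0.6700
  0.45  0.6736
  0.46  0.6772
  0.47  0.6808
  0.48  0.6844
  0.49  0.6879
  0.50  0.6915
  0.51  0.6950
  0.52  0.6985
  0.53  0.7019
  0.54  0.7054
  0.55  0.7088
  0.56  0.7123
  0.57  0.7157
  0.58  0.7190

0.6808

σ√T = 0.29·√1 = 0.2900
ln(S/K) + (r + σ²/2)T = ln(140/138) + (0.079 + 0.29²/2)·1 = 0.0144 + 0.1210 = 0.1354
d₁ = 0.1354 / 0.2900 = 0.4670 ≈ 0.47
N(d₁) = N(0.47) = 0.6808
Δ_call = N(d₁) = 0.6808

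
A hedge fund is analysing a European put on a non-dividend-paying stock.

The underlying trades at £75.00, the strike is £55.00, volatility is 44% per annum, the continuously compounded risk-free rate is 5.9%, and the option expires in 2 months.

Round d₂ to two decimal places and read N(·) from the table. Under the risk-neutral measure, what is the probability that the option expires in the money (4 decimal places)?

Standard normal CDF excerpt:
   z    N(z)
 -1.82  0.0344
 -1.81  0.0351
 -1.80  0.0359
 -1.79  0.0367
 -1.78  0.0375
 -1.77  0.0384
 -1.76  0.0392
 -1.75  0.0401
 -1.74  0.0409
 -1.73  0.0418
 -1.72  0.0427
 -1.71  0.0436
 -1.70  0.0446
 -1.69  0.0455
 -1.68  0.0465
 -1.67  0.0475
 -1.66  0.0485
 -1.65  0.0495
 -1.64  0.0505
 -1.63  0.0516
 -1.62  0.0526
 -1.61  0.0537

T = 0.1667;  σ√T = 0.1796
d₁ = [ln(75/55) + (0.059 + 0.44²/2)·0.1667] / 0.1796 = [0.3102 + 0.0260] / 0.1796 = 1.8712 ≈ 1.87
d₂ = d₁ − σ√T = 1.8712 − 0.1796 = 1.6916 ≈ 1.69
Risk-neutral Pr[S_T < K] = N(−d₂) = N(-1.69) = 0.0455

0.0455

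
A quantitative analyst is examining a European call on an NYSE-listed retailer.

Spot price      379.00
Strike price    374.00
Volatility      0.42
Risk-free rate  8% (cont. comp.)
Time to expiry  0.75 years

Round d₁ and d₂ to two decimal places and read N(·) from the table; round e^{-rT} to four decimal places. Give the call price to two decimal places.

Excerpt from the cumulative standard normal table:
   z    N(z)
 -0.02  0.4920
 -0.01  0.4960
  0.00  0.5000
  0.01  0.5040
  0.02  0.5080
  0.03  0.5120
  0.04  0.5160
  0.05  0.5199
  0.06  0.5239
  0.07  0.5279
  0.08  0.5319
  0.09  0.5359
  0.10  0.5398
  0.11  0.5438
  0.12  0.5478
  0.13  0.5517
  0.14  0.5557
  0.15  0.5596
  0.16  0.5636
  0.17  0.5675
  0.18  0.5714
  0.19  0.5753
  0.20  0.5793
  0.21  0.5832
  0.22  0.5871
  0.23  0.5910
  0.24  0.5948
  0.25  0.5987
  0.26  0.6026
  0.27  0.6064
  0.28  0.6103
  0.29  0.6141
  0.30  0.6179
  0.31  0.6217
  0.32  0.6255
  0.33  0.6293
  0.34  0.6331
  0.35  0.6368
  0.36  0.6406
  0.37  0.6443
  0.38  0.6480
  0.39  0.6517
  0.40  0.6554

σ√T = 0.42 × 0.8660 = 0.3637
d₁ = [ln(379/374) + (0.08 + 0.42²/2)·0.75] / 0.3637 = [0.0133 + 0.1261] / 0.3637 = 0.3833 which rounds to 0.38
d₂ = d₁ − σ√T = 0.3833 − 0.3637 = 0.0196 which rounds to 0.02
exp(−rT) = exp(−0.08·0.75) = 0.9418
N(d₁) = N(0.38) = 0.6480;  N(d₂) = N(0.02) = 0.5080
C = 379·0.6480 − 374·0.9418·0.5080 = 245.5920 − 178.9345 = 66.6575

66.66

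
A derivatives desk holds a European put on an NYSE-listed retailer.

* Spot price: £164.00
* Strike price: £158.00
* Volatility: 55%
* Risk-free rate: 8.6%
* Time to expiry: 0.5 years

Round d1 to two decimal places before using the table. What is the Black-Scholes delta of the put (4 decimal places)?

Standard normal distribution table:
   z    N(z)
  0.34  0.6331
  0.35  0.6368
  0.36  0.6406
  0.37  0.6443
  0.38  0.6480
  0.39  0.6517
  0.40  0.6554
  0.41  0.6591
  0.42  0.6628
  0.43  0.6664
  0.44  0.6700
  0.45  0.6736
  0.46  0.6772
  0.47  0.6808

-0.3446

σ√T = 0.55·√0.5 = 0.3889
d₁ = [ln(164/158) + (0.086 + ½·0.55²)·0.5] / (σ√T) = (0.0373 + 0.1186) / 0.3889 = 0.4009 ≈ 0.40
N(d₁) = N(0.40) = 0.6554
Δ_put = N(d₁) − 1 = 0.6554 − 1 = -0.3446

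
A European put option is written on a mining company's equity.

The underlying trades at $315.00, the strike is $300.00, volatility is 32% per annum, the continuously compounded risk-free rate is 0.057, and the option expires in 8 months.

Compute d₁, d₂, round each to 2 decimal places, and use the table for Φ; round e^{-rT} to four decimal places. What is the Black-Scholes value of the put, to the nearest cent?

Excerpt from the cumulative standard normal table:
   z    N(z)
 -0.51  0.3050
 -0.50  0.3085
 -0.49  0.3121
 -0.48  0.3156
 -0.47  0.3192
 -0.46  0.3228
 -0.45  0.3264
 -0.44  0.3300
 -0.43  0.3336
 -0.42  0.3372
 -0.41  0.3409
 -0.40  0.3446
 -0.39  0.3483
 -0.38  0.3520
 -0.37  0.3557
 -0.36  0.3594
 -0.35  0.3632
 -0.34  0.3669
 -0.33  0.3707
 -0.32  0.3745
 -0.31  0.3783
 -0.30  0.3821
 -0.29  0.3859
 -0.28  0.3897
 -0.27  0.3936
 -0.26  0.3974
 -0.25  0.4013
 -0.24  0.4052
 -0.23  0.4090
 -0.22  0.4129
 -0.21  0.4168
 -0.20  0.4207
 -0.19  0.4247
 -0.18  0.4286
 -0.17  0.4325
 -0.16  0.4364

σ√T = 0.32 × 0.8165 = 0.2613
d₁ = [ln(315/300) + (0.057 + 0.32²/2)·0.6667] / 0.2613 = [0.0488 + 0.0721] / 0.2613 = 0.4628 ⇒ 0.46
d₂ = d₁ − σ√T = 0.4628 − 0.2613 = 0.2015 ⇒ 0.20
exp(−rT) = exp(−0.057·0.6667) = 0.9627
P = 300·0.9627·N(-0.20) − 315·N(-0.46) = 300·0.9627·0.4207 − 315·0.3228 = 121.5024 − 101.6820 = 19.8204

$19.82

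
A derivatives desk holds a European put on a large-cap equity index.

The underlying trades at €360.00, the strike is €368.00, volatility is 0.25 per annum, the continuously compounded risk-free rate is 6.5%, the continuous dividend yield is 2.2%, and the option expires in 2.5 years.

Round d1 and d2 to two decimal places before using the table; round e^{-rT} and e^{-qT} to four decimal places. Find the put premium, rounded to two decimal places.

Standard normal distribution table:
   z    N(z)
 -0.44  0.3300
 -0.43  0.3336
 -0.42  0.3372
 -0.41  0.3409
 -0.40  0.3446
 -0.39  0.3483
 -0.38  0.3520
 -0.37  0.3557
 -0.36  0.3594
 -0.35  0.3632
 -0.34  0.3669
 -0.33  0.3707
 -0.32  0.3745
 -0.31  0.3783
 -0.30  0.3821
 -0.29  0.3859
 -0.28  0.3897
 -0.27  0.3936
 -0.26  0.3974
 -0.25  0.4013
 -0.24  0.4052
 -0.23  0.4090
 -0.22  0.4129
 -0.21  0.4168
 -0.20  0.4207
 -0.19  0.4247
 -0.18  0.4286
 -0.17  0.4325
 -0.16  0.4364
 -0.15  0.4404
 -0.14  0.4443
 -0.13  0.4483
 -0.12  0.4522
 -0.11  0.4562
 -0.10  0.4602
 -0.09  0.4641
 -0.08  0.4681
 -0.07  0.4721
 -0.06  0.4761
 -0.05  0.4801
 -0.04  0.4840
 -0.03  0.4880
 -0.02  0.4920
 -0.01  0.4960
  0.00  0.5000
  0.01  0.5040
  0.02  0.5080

€37.74

σ√T = 0.25·√2.5 = 0.3953
d₁ = [ln(360/368) + (0.065 − 0.022 + 0.25²/2)·2.5] / 0.3953 = [-0.0220 + 0.1856] / 0.3953 = 0.4140 which rounds to 0.41
d₂ = d₁ − σ√T = 0.4140 − 0.3953 = 0.0187 which rounds to 0.02
exp(−qT) = exp(−0.022·2.5) = 0.9465;  exp(−rT) = exp(−0.065·2.5) = 0.8500
P = 368·0.8500·N(-0.02) − 360·0.9465·N(-0.41) = 368·0.8500·0.4920 − 360·0.9465·0.3409 = 153.8976 − 116.1583 = 37.7393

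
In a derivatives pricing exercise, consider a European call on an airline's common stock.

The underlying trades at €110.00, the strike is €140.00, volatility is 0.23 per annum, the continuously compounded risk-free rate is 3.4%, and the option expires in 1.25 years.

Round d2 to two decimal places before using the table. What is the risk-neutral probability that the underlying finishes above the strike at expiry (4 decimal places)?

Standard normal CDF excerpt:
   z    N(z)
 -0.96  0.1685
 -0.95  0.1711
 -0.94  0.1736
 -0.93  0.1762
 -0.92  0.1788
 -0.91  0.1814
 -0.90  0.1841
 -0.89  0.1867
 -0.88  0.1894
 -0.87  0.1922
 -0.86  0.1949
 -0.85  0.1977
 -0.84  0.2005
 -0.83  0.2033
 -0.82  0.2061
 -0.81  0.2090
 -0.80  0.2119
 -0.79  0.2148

0.1841

T = 1.25;  σ√T = 0.2571
ln(S/K) + (r + σ²/2)T = ln(110/140) + (0.034 + 0.23²/2)·1.25 = -0.2412 + 0.0756 = -0.1656
d₁ = -0.1656 / 0.2571 = -0.6440 ≈ -0.64
d₂ = d₁ − σ√T = -0.6440 − 0.2571 = -0.9011 ≈ -0.90
Risk-neutral Pr[S_T > K] = N(d₂) = N(-0.90) = 0.1841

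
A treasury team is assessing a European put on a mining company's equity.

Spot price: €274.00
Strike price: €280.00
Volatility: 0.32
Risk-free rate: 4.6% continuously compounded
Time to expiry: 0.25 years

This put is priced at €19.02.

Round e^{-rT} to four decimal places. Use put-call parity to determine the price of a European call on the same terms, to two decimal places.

e^(−rT) = e^(−0.046·0.25) = 0.9886
Put-call parity: C − P = S − K·e^(−rT) = 274 − 280·0.9886 = 274 − 276.8080 = -2.8080
C = P + (C − P) = 19.02 + (-2.8080) = 16.2120

€16.21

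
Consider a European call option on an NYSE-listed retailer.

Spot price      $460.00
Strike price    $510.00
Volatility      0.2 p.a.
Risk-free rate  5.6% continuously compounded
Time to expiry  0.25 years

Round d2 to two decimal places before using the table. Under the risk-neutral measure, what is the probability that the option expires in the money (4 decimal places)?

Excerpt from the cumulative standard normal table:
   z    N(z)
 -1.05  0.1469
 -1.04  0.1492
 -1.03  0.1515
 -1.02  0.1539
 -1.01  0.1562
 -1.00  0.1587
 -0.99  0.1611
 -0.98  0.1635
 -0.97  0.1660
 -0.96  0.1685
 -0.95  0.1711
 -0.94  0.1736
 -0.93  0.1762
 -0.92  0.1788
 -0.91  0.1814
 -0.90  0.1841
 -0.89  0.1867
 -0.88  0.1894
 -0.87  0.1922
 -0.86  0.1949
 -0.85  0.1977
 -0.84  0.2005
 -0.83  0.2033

T = 0.25;  σ√T = 0.1000
d₁ = [ln(460/510) + (0.056 + ½·0.2²)·0.25] / (σ√T) = (-0.1032 + 0.0190) / 0.1000 = -0.8418 → -0.84
d₂ = -0.8418 − 0.1000 = -0.9418 → -0.94
Pr(exercise) under Q = N(d₂) = 0.1736

0.1736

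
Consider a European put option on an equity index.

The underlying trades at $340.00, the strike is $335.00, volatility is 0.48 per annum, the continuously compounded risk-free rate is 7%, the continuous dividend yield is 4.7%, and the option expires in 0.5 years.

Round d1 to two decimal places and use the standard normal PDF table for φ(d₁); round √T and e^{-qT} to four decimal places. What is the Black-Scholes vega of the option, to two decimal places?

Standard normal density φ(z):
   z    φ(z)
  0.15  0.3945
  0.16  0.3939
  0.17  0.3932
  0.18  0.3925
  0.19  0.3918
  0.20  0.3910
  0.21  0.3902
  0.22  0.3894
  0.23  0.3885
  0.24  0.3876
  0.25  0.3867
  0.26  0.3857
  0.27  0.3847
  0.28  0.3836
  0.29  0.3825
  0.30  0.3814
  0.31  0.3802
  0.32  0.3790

90.81

σ√T = 0.48·√0.5 = 0.3394
ln(S/K) + (r − q + σ²/2)T = ln(340/335) + (0.07 − 0.047 + 0.48²/2)·0.5 = 0.0148 + 0.0691 = 0.0839
d₁ = 0.0839 / 0.3394 = 0.2472 which rounds to 0.25
√T = √0.5 = 0.7071
φ(d₁) = φ(0.25) = 0.3867
e^(−qT) = e^(−0.047·0.5) = 0.9768
vega = S·e^(−qT)·φ(d₁)·√T = 340·0.9768·0.3867·0.7071 = 90.8112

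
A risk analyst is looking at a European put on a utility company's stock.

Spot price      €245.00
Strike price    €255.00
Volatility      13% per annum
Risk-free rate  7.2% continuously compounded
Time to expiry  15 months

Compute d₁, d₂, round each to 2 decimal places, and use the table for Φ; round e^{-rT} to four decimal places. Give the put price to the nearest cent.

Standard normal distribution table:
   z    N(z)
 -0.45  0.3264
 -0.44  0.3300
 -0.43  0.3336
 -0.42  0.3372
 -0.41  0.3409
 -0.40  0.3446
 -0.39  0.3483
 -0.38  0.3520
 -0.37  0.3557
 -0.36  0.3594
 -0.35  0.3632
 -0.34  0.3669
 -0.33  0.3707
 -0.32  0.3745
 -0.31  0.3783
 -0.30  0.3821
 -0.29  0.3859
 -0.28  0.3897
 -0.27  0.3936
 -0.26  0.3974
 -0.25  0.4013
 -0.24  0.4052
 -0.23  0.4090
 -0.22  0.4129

T = 1.25;  σ√T = 0.1453
d₁ = [ln(245/255) + (0.072 + ½·0.13²)·1.25] / (σ√T) = (-0.0400 + 0.1006) / 0.1453 = 0.4166 ⇒ 0.42
d₂ = 0.4166 − 0.1453 = 0.2713 ⇒ 0.27
e^(−rT) = e^(−0.072·1.25) = 0.9139
P = 255·0.9139·N(-0.27) − 245·N(-0.42) = 255·0.9139·0.3936 − 245·0.3372 = 91.7263 − 82.6140 = 9.1123

€9.11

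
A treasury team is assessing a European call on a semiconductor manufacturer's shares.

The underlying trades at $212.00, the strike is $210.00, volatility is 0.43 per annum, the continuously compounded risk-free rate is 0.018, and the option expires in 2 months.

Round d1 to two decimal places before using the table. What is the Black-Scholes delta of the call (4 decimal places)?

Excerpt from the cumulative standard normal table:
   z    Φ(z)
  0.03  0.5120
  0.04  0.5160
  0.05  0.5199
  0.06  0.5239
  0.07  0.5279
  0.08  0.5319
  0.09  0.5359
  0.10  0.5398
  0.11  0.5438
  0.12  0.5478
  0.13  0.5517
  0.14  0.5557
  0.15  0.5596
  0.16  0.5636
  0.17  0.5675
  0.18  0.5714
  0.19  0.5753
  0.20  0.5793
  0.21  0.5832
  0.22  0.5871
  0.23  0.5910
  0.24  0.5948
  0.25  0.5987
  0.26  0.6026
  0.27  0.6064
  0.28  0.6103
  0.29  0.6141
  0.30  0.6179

0.5636

σ√T = 0.43 × 0.4082 = 0.1755
d₁ = [ln(212/210) + (0.018 + ½·0.43²)·0.1667] / (σ√T) = (0.0095 + 0.0184) / 0.1755 = 0.1589 ⇒ 0.16
N(d₁) = N(0.16) = 0.5636
Δ_call = N(d₁) = 0.5636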